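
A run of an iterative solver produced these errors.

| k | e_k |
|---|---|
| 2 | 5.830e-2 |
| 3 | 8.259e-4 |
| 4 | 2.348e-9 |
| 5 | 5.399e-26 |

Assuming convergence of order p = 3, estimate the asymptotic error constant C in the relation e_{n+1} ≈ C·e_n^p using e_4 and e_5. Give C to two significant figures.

4.2

C ≈ e_5 / e_4^3
  = 5.399e-26 / (2.348e-9)^3
  = 5.399e-26 / 1.29448e-26 ≈ 4.1708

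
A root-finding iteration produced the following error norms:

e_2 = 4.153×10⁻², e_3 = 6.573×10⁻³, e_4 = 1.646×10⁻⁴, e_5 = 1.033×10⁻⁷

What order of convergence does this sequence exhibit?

2

Consecutive ratios: e_5/e_4 = 1.033×10⁻⁷/1.646×10⁻⁴ = 0.000627582, e_4/e_3 = 1.646×10⁻⁴/6.573×10⁻³ = 0.0250418.
p ≈ ln(0.000627582)/ln(0.0250418) = -7.3736/-3.6872 ≈ 2.00.
So the convergence is quadratic (order 2).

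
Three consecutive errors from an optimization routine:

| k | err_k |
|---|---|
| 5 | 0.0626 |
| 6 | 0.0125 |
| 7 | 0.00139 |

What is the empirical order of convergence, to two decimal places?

p ≈ ln(err_7/err_6) / ln(err_6/err_5)
  = ln(0.00139/0.0125) / ln(0.0125/0.0626)
  = ln(0.1112) / ln(0.199681)
  = -2.19642 / -1.61103 ≈ 1.36336

1.36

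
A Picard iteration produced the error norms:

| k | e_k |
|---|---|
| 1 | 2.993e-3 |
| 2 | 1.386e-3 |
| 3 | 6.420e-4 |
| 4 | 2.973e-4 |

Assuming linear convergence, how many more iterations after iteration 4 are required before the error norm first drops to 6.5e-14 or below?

29

Rate ρ ≈ e_4/e_3 = 2.973e-4/6.420e-4 = 0.4631.
After j more steps, e_{4+j} ≈ 2.973e-4·ρ^j; need ρ^j ≤ 6.5e-14/2.973e-4 = 2.18634e-10.
j ≥ ln(2.18634e-10)/ln(0.4631) = -22.2436/-0.76981 = 28.895.
So 29 more iterations are needed.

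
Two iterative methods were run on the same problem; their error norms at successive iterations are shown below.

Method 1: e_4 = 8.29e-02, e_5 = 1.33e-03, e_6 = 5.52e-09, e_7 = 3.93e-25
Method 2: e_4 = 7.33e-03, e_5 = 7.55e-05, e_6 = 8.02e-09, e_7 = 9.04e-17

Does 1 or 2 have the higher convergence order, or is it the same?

1

Method 1: p ≈ ln(3.93e-25/5.52e-09)/ln(5.52e-09/1.33e-03) ≈ 3.00.
Method 2: p ≈ ln(9.04e-17/8.02e-09)/ln(8.02e-09/7.55e-05) ≈ 2.00.
Method 1 has the higher order (≈3.0 vs ≈2.0).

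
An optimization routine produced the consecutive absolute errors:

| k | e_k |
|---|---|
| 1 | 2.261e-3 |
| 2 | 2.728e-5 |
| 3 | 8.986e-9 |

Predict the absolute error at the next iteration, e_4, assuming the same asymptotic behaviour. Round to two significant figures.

First estimate the order: p ≈ ln(e_3/e_2) / ln(e_2/e_1) = ln(8.986e-9/2.728e-5)/ln(2.728e-5/2.261e-3) = ln(0.000329399)/ln(0.0120655) ≈ 1.8151.
Then e_4 ≈ e_3·(e_3/e_2)^p = 8.986e-9·(0.000329399)^1.8151 = 8.986e-9·4.77879e-07 ≈ 4.294e-15.

4.3e-15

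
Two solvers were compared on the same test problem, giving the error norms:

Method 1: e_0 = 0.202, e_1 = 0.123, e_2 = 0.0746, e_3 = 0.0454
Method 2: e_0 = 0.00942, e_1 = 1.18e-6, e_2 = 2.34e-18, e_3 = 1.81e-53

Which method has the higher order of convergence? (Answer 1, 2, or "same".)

2

Method 1: p ≈ ln(0.0454/0.0746)/ln(0.0746/0.123) ≈ 0.99.
Method 2: p ≈ ln(1.81e-53/2.34e-18)/ln(2.34e-18/1.18e-6) ≈ 3.00.
Method 2 has the higher order (≈3.0 vs ≈1.0).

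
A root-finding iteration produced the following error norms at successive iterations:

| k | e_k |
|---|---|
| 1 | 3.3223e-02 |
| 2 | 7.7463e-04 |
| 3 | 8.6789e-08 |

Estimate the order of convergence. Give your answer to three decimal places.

2.420

p ≈ ln(e_3/e_2) / ln(e_2/e_1)
  = ln(8.6789e-08/7.7463e-04) / ln(7.7463e-04/3.3223e-02)
  = ln(0.000112039) / ln(0.0233161)
  = -9.096664 / -3.758611 ≈ 2.420220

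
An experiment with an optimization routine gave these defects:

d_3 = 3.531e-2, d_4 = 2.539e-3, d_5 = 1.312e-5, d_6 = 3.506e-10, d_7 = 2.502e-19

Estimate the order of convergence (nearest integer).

2

Consecutive ratios: d_7/d_6 = 2.502e-19/3.506e-10 = 7.13634e-10, d_6/d_5 = 3.506e-10/1.312e-5 = 2.67226e-05.
p ≈ ln(7.13634e-10)/ln(2.67226e-05) = -21.0607/-10.5300 ≈ 2.00.
So the convergence is quadratic (order 2).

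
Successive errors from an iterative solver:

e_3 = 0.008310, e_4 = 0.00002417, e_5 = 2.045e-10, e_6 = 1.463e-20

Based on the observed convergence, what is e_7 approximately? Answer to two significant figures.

7.5e-41

First estimate the order: p ≈ ln(e_6/e_5) / ln(e_5/e_4) = ln(1.463e-20/2.045e-10)/ln(2.045e-10/0.00002417) = ln(7.15403e-11)/ln(8.4609e-06) ≈ 2.0001.
Then e_7 ≈ e_6·(e_6/e_5)^p = 1.463e-20·(7.15403e-11)^2.0001 = 1.463e-20·5.10607e-21 ≈ 7.47e-41.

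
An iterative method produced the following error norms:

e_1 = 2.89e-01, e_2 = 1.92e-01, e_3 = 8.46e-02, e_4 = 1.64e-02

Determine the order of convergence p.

Consecutive ratios: e_4/e_3 = 1.64e-02/8.46e-02 = 0.193853, e_3/e_2 = 8.46e-02/1.92e-01 = 0.440625.
p ≈ ln(0.193853)/ln(0.440625) = -1.6407/-0.8196 ≈ 2.00.
So the convergence is quadratic (order 2).

2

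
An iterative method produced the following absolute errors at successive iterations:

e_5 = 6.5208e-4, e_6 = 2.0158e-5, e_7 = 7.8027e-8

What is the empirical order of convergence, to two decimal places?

p ≈ ln(e_7/e_6) / ln(e_6/e_5)
  = ln(7.8027e-8/2.0158e-5) / ln(2.0158e-5/6.5208e-4)
  = ln(0.00387077) / ln(0.0309134)
  = -5.55430 / -3.47657 ≈ 1.59764

1.60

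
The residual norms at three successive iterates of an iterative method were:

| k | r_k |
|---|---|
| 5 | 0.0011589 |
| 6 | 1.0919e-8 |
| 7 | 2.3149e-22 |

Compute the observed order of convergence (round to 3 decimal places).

p ≈ ln(r_7/r_6) / ln(r_6/r_5)
  = ln(2.3149e-22/1.0919e-8) / ln(1.0919e-8/0.0011589)
  = ln(2.12007e-14) / ln(9.42187e-06)
  = -31.484742 / -11.572477 ≈ 2.720657

2.721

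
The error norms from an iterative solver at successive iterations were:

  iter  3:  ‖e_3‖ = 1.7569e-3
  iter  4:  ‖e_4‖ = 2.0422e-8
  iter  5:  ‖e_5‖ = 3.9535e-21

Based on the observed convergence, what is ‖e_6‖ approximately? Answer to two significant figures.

First estimate the order: p ≈ ln(‖e_5‖/‖e_4‖) / ln(‖e_4‖/‖e_3‖) = ln(3.9535e-21/2.0422e-8)/ln(2.0422e-8/1.7569e-3) = ln(1.9359e-13)/ln(1.16239e-05) ≈ 2.5763.
Then ‖e_6‖ ≈ ‖e_5‖·(‖e_5‖/‖e_4‖)^p = 3.9535e-21·(1.9359e-13)^2.5763 = 3.9535e-21·1.76684e-33 ≈ 6.985e-54.

7.0e-54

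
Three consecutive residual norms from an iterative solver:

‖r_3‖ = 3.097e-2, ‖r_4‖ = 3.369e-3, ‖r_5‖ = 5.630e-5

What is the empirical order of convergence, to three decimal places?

p ≈ ln(‖r_5‖/‖r_4‖) / ln(‖r_4‖/‖r_3‖)
  = ln(5.630e-5/3.369e-3) / ln(3.369e-3/3.097e-2)
  = ln(0.0167112) / ln(0.108783)
  = -4.091676 / -2.218400 ≈ 1.844427

1.844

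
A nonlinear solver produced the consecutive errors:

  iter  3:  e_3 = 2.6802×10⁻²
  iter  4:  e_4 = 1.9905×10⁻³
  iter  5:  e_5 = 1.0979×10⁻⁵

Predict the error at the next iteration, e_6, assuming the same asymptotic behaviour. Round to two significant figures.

3.3e-10

First estimate the order: p ≈ ln(e_5/e_4) / ln(e_4/e_3) = ln(1.0979×10⁻⁵/1.9905×10⁻³)/ln(1.9905×10⁻³/2.6802×10⁻²) = ln(0.0055157)/ln(0.0742668) ≈ 2.0000.
Then e_6 ≈ e_5·(e_5/e_4)^p = 1.0979×10⁻⁵·(0.0055157)^2.0000 = 1.0979×10⁻⁵·3.04229e-05 ≈ 3.34e-10.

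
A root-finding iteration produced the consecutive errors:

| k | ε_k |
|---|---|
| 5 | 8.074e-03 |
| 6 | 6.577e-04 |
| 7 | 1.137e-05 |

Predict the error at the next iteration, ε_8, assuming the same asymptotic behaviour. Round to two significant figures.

1.6e-8

First estimate the order: p ≈ ln(ε_7/ε_6) / ln(ε_6/ε_5) = ln(1.137e-05/6.577e-04)/ln(6.577e-04/8.074e-03) = ln(0.0172875)/ln(0.081459) ≈ 1.6182.
Then ε_8 ≈ ε_7·(ε_7/ε_6)^p = 1.137e-05·(0.0172875)^1.6182 = 1.137e-05·0.00140701 ≈ 1.6e-08.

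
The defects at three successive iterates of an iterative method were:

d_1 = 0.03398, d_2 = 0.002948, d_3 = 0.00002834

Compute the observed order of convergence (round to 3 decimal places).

1.900

p ≈ ln(d_3/d_2) / ln(d_2/d_1)
  = ln(0.00002834/0.002948) / ln(0.002948/0.03398)
  = ln(0.0096133) / ln(0.0867569)
  = -4.644608 / -2.444645 ≈ 1.899911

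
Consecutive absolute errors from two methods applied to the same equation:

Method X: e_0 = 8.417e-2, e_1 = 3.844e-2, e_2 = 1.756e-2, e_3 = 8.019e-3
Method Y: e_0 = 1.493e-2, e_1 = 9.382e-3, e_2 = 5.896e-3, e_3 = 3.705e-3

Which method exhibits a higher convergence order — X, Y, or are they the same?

Method X: p ≈ ln(8.019e-3/1.756e-2)/ln(1.756e-2/3.844e-2) ≈ 1.00.
Method Y: p ≈ ln(3.705e-3/5.896e-3)/ln(5.896e-3/9.382e-3) ≈ 1.00.
Both orders ≈ 1.0 — effectively the same.

same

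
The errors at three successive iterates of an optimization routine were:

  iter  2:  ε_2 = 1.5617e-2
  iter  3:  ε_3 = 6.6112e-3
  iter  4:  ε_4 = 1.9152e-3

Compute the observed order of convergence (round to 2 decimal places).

p ≈ ln(ε_4/ε_3) / ln(ε_3/ε_2)
  = ln(1.9152e-3/6.6112e-3) / ln(6.6112e-3/1.5617e-2)
  = ln(0.28969) / ln(0.423334)
  = -1.23894 / -0.85959 ≈ 1.44132

1.44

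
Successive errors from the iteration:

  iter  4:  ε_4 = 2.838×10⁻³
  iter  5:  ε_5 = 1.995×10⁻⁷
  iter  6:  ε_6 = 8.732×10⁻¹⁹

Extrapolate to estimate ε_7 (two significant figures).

First estimate the order: p ≈ ln(ε_6/ε_5) / ln(ε_5/ε_4) = ln(8.732×10⁻¹⁹/1.995×10⁻⁷)/ln(1.995×10⁻⁷/2.838×10⁻³) = ln(4.37694e-12)/ln(7.0296e-05) ≈ 2.7350.
Then ε_7 ≈ ε_6·(ε_6/ε_5)^p = 8.732×10⁻¹⁹·(4.37694e-12)^2.7350 = 8.732×10⁻¹⁹·8.58226e-32 ≈ 7.494e-50.

7.5e-50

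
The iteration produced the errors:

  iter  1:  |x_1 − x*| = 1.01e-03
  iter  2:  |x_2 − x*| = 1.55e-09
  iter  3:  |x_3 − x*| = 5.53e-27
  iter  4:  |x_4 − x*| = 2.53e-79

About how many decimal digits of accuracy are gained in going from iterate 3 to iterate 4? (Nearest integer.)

Digits gained ≈ log₁₀(|x_3 − x*|/|x_4 − x*|) = log₁₀(5.53e-27/2.53e-79) = log₁₀(2.18577e+52) ≈ 52.340.

52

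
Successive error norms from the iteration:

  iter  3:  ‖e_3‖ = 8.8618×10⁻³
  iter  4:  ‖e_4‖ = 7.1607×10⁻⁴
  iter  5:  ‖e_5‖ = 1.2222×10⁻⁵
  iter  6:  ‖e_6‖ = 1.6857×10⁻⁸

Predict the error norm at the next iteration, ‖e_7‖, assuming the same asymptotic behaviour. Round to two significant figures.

First estimate the order: p ≈ ln(‖e_6‖/‖e_5‖) / ln(‖e_5‖/‖e_4‖) = ln(1.6857×10⁻⁸/1.2222×10⁻⁵)/ln(1.2222×10⁻⁵/7.1607×10⁻⁴) = ln(0.00137923)/ln(0.0170682) ≈ 1.6180.
Then ‖e_7‖ ≈ ‖e_6‖·(‖e_6‖/‖e_5‖)^p = 1.6857×10⁻⁸·(0.00137923)^1.6180 = 1.6857×10⁻⁸·2.35468e-05 ≈ 3.969e-13.

4.0e-13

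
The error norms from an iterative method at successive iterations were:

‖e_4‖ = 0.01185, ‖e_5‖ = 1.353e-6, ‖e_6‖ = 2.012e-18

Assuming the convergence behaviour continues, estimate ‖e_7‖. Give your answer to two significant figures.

First estimate the order: p ≈ ln(‖e_6‖/‖e_5‖) / ln(‖e_5‖/‖e_4‖) = ln(2.012e-18/1.353e-6)/ln(1.353e-6/0.01185) = ln(1.48707e-12)/ln(0.000114177) ≈ 3.0001.
Then ‖e_7‖ ≈ ‖e_6‖·(‖e_6‖/‖e_5‖)^p = 2.012e-18·(1.48707e-12)^3.0001 = 2.012e-18·3.27953e-36 ≈ 6.598e-54.

6.6e-54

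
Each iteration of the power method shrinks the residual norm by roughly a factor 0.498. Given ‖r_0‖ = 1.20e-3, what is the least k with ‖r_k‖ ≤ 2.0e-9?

After k steps, ‖r_k‖ ≈ 1.20e-3·0.498^k.
Need 0.498^k ≤ 2.0e-9/1.20e-3 = 1.66667e-06.
k ≥ ln(1.66667e-06)/ln(0.498) = -13.3047/-0.69716 = 19.084.
Smallest integer k = 20.

20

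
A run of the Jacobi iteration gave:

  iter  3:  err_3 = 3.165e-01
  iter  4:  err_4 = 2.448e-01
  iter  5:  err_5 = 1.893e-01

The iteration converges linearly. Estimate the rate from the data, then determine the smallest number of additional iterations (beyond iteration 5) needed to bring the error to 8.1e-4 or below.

Rate ρ ≈ err_5/err_4 = 1.893e-01/2.448e-01 = 0.7733.
After j more steps, err_{5+j} ≈ 1.893e-01·ρ^j; need ρ^j ≤ 8.1e-4/1.893e-01 = 0.00427892.
j ≥ ln(0.00427892)/ln(0.7733) = -5.4541/-0.25709 = 21.215.
So 22 more iterations are needed.

22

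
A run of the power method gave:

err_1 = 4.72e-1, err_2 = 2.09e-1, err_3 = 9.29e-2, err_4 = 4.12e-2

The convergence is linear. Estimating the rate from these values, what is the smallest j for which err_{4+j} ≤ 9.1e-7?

Rate ρ ≈ err_4/err_3 = 4.12e-2/9.29e-2 = 0.4435.
After j more steps, err_{4+j} ≈ 4.12e-2·ρ^j; need ρ^j ≤ 9.1e-7/4.12e-2 = 2.20874e-05.
j ≥ ln(2.20874e-05)/ln(0.4435) = -10.7205/-0.81306 = 13.185.
So 14 more iterations are needed.

14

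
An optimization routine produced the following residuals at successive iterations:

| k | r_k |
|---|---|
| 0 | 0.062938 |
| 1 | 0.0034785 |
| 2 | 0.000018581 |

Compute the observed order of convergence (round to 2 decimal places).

1.81

p ≈ ln(r_2/r_1) / ln(r_1/r_0)
  = ln(0.000018581/0.0034785) / ln(0.0034785/0.062938)
  = ln(0.00534167) / ln(0.0552687)
  = -5.23222 / -2.89555 ≈ 1.80699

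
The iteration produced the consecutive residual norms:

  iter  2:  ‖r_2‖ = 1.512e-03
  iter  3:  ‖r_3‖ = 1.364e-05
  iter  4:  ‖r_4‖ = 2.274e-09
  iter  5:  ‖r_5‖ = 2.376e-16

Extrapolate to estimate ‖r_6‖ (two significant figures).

3.0e-29

First estimate the order: p ≈ ln(‖r_5‖/‖r_4‖) / ln(‖r_4‖/‖r_3‖) = ln(2.376e-16/2.274e-09)/ln(2.274e-09/1.364e-05) = ln(1.04485e-07)/ln(0.000166716) ≈ 1.8478.
Then ‖r_6‖ ≈ ‖r_5‖·(‖r_5‖/‖r_4‖)^p = 2.376e-16·(1.04485e-07)^1.8478 = 2.376e-16·1.26069e-13 ≈ 2.995e-29.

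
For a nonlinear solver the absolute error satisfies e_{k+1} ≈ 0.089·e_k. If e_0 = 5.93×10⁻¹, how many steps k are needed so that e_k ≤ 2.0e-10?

10

After k steps, e_k ≈ 5.93×10⁻¹·0.089^k.
Need 0.089^k ≤ 2.0e-10/5.93×10⁻¹ = 3.37268e-10.
k ≥ ln(3.37268e-10)/ln(0.089) = -21.8101/-2.41912 = 9.016.
Smallest integer k = 10.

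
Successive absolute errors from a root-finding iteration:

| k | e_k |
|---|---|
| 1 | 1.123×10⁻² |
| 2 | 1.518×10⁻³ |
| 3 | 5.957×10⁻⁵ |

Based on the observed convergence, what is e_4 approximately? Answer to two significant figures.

First estimate the order: p ≈ ln(e_3/e_2) / ln(e_2/e_1) = ln(5.957×10⁻⁵/1.518×10⁻³)/ln(1.518×10⁻³/1.123×10⁻²) = ln(0.0392424)/ln(0.135174) ≈ 1.6180.
Then e_4 ≈ e_3·(e_3/e_2)^p = 5.957×10⁻⁵·(0.0392424)^1.6180 = 5.957×10⁻⁵·0.00530514 ≈ 3.16e-07.

3.2e-7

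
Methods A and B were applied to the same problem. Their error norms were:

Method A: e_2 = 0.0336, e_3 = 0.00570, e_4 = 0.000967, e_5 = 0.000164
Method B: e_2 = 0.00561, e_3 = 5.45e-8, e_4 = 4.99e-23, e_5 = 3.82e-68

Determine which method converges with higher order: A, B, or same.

Method A: p ≈ ln(0.000164/0.000967)/ln(0.000967/0.00570) ≈ 1.00.
Method B: p ≈ ln(3.82e-68/4.99e-23)/ln(4.99e-23/5.45e-8) ≈ 3.00.
Method B has the higher order (≈3.0 vs ≈1.0).

B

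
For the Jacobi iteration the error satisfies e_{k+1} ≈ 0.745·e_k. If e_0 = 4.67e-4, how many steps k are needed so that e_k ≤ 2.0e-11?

After k steps, e_k ≈ 4.67e-4·0.745^k.
Need 0.745^k ≤ 2.0e-11/4.67e-4 = 4.28266e-08.
k ≥ ln(4.28266e-08)/ln(0.745) = -16.9661/-0.29437 = 57.635.
Smallest integer k = 58.

58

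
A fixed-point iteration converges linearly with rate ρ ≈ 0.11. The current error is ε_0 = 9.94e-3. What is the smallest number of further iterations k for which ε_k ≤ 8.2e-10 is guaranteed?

After k steps, ε_k ≈ 9.94e-3·0.11^k.
Need 0.11^k ≤ 8.2e-10/9.94e-3 = 8.2495e-08.
k ≥ ln(8.2495e-08)/ln(0.11) = -16.3105/-2.20727 = 7.389.
Smallest integer k = 8.

8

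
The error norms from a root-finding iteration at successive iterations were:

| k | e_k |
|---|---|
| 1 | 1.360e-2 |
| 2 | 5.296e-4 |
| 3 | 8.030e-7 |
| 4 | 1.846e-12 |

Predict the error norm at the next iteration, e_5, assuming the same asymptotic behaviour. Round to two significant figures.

First estimate the order: p ≈ ln(e_4/e_3) / ln(e_3/e_2) = ln(1.846e-12/8.030e-7)/ln(8.030e-7/5.296e-4) = ln(2.29888e-06)/ln(0.00151624) ≈ 2.0000.
Then e_5 ≈ e_4·(e_4/e_3)^p = 1.846e-12·(2.29888e-06)^2.0000 = 1.846e-12·5.28485e-12 ≈ 9.756e-24.

9.8e-24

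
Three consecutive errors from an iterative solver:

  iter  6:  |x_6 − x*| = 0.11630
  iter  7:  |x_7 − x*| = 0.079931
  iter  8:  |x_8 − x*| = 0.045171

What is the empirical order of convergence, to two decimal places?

1.52

p ≈ ln(|x_8 − x*|/|x_7 − x*|) / ln(|x_7 − x*|/|x_6 − x*|)
  = ln(0.045171/0.079931) / ln(0.079931/0.11630)
  = ln(0.565125) / ln(0.687283)
  = -0.57071 / -0.37501 ≈ 1.52185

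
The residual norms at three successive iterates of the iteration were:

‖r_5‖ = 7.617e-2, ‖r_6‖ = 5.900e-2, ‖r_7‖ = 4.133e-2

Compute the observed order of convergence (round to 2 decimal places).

1.39

p ≈ ln(‖r_7‖/‖r_6‖) / ln(‖r_6‖/‖r_5‖)
  = ln(4.133e-2/5.900e-2) / ln(5.900e-2/7.617e-2)
  = ln(0.700508) / ln(0.774583)
  = -0.35595 / -0.25543 ≈ 1.39353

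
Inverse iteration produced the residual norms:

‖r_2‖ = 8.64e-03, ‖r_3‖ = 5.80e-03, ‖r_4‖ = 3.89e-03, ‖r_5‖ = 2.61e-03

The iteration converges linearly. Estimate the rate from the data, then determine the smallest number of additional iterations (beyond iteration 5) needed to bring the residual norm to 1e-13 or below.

Rate ρ ≈ ‖r_5‖/‖r_4‖ = 2.61e-03/3.89e-03 = 0.6710.
After j more steps, ‖r_{5+j}‖ ≈ 2.61e-03·ρ^j; need ρ^j ≤ 1e-13/2.61e-03 = 3.83142e-11.
j ≥ ln(3.83142e-11)/ln(0.6710) = -23.9852/-0.39899 = 60.115.
So 61 more iterations are needed.

61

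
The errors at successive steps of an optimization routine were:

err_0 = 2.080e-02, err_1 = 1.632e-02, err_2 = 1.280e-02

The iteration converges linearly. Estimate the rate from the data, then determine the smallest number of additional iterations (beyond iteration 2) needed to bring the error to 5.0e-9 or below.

61

Rate ρ ≈ err_2/err_1 = 1.280e-02/1.632e-02 = 0.7843.
After j more steps, err_{2+j} ≈ 1.280e-02·ρ^j; need ρ^j ≤ 5.0e-9/1.280e-02 = 3.90625e-07.
j ≥ ln(3.90625e-07)/ln(0.7843) = -14.7555/-0.24296 = 60.732.
So 61 more iterations are needed.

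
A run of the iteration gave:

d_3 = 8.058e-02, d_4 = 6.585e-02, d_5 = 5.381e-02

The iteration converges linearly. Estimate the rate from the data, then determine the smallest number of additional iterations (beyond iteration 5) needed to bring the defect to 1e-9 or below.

89

Rate ρ ≈ d_5/d_4 = 5.381e-02/6.585e-02 = 0.8172.
After j more steps, d_{5+j} ≈ 5.381e-02·ρ^j; need ρ^j ≤ 1e-9/5.381e-02 = 1.85839e-08.
j ≥ ln(1.85839e-08)/ln(0.8172) = -17.8010/-0.20187 = 88.181.
So 89 more iterations are needed.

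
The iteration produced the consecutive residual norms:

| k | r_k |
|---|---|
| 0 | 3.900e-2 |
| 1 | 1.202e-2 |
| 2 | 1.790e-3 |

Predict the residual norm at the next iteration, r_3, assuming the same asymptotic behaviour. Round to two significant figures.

8.2e-5

First estimate the order: p ≈ ln(r_2/r_1) / ln(r_1/r_0) = ln(1.790e-3/1.202e-2)/ln(1.202e-2/3.900e-2) = ln(0.148918)/ln(0.308205) ≈ 1.6180.
Then r_3 ≈ r_2·(r_2/r_1)^p = 1.790e-3·(0.148918)^1.6180 = 1.790e-3·0.0459017 ≈ 8.216e-05.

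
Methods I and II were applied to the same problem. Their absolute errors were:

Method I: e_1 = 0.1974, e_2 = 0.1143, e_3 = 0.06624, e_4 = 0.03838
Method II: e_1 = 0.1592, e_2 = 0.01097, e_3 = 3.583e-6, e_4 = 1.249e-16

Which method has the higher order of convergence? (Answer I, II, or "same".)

II

Method I: p ≈ ln(0.03838/0.06624)/ln(0.06624/0.1143) ≈ 1.00.
Method II: p ≈ ln(1.249e-16/3.583e-6)/ln(3.583e-6/0.01097) ≈ 3.00.
Method II has the higher order (≈3.0 vs ≈1.0).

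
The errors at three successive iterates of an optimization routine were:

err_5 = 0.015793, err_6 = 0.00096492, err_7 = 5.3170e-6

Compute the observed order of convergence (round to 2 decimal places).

1.86

p ≈ ln(err_7/err_6) / ln(err_6/err_5)
  = ln(5.3170e-6/0.00096492) / ln(0.00096492/0.015793)
  = ln(0.0055103) / ln(0.061098)
  = -5.20114 / -2.79528 ≈ 1.86069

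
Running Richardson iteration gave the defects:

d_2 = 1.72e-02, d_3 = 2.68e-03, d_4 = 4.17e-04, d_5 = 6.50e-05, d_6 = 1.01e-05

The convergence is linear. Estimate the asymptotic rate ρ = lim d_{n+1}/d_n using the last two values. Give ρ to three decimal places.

ρ ≈ d_6/d_5 = 1.01e-05/6.50e-05 = 0.15538

0.155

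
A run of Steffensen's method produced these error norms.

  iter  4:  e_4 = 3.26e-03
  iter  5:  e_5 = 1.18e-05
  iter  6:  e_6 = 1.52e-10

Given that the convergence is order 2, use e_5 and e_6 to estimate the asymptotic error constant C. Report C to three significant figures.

1.09

C ≈ e_6 / e_5^2
  = 1.52e-10 / (1.18e-05)^2
  = 1.52e-10 / 1.3924e-10 ≈ 1.0916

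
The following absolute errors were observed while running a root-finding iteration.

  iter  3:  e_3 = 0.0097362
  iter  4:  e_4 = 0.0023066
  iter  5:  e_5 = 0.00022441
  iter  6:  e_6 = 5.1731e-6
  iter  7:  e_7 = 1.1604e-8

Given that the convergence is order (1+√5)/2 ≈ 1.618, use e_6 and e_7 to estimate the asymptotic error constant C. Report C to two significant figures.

C ≈ e_7 / e_6^1.618
  = 1.1604e-8 / (5.1731e-6)^1.618
  = 1.1604e-8 / 2.79801e-09 ≈ 4.1472

4.1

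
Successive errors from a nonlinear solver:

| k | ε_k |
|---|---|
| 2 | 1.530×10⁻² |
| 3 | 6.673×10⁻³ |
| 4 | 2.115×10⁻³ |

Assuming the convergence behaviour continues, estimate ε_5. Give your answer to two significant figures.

First estimate the order: p ≈ ln(ε_4/ε_3) / ln(ε_3/ε_2) = ln(2.115×10⁻³/6.673×10⁻³)/ln(6.673×10⁻³/1.530×10⁻²) = ln(0.316949)/ln(0.436144) ≈ 1.3847.
Then ε_5 ≈ ε_4·(ε_4/ε_3)^p = 2.115×10⁻³·(0.316949)^1.3847 = 2.115×10⁻³·0.203714 ≈ 0.0004309.

4.3e-4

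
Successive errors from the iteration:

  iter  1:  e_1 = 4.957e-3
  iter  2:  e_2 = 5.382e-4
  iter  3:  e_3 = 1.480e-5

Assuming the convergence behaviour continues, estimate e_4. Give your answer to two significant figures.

4.4e-8

First estimate the order: p ≈ ln(e_3/e_2) / ln(e_2/e_1) = ln(1.480e-5/5.382e-4)/ln(5.382e-4/4.957e-3) = ln(0.0274991)/ln(0.108574) ≈ 1.6185.
Then e_4 ≈ e_3·(e_3/e_2)^p = 1.480e-5·(0.0274991)^1.6185 = 1.480e-5·0.00297877 ≈ 4.409e-08.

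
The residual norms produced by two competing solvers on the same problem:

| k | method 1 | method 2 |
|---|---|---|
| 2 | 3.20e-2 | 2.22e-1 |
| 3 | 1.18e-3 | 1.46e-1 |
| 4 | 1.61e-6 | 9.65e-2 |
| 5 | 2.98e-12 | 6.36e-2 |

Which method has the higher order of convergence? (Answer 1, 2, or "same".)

1

Method 1: p ≈ ln(2.98e-12/1.61e-6)/ln(1.61e-6/1.18e-3) ≈ 2.00.
Method 2: p ≈ ln(6.36e-2/9.65e-2)/ln(9.65e-2/1.46e-1) ≈ 1.01.
Method 1 has the higher order (≈2.0 vs ≈1.0).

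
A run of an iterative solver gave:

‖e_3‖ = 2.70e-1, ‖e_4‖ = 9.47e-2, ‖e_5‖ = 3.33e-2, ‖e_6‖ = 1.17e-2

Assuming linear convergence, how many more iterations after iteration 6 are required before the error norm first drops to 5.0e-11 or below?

19

Rate ρ ≈ ‖e_6‖/‖e_5‖ = 1.17e-2/3.33e-2 = 0.3514.
After j more steps, ‖e_{6+j}‖ ≈ 1.17e-2·ρ^j; need ρ^j ≤ 5.0e-11/1.17e-2 = 4.2735e-09.
j ≥ ln(4.2735e-09)/ln(0.3514) = -19.2708/-1.04583 = 18.426.
So 19 more iterations are needed.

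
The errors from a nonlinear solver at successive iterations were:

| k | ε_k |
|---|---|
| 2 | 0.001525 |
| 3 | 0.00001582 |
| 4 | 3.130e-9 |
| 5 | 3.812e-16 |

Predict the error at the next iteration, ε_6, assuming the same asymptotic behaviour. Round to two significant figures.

4.7e-29

First estimate the order: p ≈ ln(ε_5/ε_4) / ln(ε_4/ε_3) = ln(3.812e-16/3.130e-9)/ln(3.130e-9/0.00001582) = ln(1.21789e-07)/ln(0.000197851) ≈ 1.8669.
Then ε_6 ≈ ε_5·(ε_5/ε_4)^p = 3.812e-16·(1.21789e-07)^1.8669 = 3.812e-16·1.23459e-13 ≈ 4.706e-29.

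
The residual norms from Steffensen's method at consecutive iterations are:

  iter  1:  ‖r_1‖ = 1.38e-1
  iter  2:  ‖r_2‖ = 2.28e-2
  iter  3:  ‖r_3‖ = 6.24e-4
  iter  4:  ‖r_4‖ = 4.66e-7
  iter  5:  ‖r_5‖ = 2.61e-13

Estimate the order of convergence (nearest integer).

2

Consecutive ratios: ‖r_5‖/‖r_4‖ = 2.61e-13/4.66e-7 = 5.60086e-07, ‖r_4‖/‖r_3‖ = 4.66e-7/6.24e-4 = 0.000746795.
p ≈ ln(5.60086e-07)/ln(0.000746795) = -14.3952/-7.1997 ≈ 2.00.
So the convergence is quadratic (order 2).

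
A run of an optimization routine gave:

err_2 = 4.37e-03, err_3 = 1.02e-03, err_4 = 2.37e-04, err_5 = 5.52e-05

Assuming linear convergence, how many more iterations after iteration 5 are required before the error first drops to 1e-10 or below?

10

Rate ρ ≈ err_5/err_4 = 5.52e-05/2.37e-04 = 0.2329.
After j more steps, err_{5+j} ≈ 5.52e-05·ρ^j; need ρ^j ≤ 1e-10/5.52e-05 = 1.81159e-06.
j ≥ ln(1.81159e-06)/ln(0.2329) = -13.2213/-1.45715 = 9.073.
So 10 more iterations are needed.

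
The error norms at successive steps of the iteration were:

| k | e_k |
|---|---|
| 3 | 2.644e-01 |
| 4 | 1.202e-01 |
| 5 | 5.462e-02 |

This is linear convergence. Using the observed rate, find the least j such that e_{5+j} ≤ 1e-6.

Rate ρ ≈ e_5/e_4 = 5.462e-02/1.202e-01 = 0.4544.
After j more steps, e_{5+j} ≈ 5.462e-02·ρ^j; need ρ^j ≤ 1e-6/5.462e-02 = 1.83083e-05.
j ≥ ln(1.83083e-05)/ln(0.4544) = -10.9082/-0.78878 = 13.829.
So 14 more iterations are needed.

14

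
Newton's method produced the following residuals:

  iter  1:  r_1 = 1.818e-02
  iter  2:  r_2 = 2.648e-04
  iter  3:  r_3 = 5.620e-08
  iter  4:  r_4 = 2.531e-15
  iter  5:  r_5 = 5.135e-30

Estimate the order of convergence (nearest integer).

Consecutive ratios: r_5/r_4 = 5.135e-30/2.531e-15 = 2.02884e-15, r_4/r_3 = 2.531e-15/5.620e-08 = 4.50356e-08.
p ≈ ln(2.02884e-15)/ln(4.50356e-08) = -33.8313/-16.9158 ≈ 2.00.
So the convergence is quadratic (order 2).

2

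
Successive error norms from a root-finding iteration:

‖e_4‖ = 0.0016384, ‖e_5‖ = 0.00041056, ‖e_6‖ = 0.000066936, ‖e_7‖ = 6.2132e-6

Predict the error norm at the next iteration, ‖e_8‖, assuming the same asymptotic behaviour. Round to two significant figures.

First estimate the order: p ≈ ln(‖e_7‖/‖e_6‖) / ln(‖e_6‖/‖e_5‖) = ln(6.2132e-6/0.000066936)/ln(0.000066936/0.00041056) = ln(0.092823)/ln(0.163036) ≈ 1.3106.
Then ‖e_8‖ ≈ ‖e_7‖·(‖e_7‖/‖e_6‖)^p = 6.2132e-6·(0.092823)^1.3106 = 6.2132e-6·0.0443618 ≈ 2.756e-07.

2.8e-7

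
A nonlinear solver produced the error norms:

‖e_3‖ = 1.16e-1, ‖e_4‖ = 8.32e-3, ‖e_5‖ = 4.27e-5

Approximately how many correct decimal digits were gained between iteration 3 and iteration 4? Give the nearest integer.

Digits gained ≈ log₁₀(‖e_3‖/‖e_4‖) = log₁₀(1.16e-1/8.32e-3) = log₁₀(13.9423) ≈ 1.144.

1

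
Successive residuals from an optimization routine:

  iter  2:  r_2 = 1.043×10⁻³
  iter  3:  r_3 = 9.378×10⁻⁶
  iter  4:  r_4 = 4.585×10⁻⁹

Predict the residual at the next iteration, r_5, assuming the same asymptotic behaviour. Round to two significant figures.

2.0e-14

First estimate the order: p ≈ ln(r_4/r_3) / ln(r_3/r_2) = ln(4.585×10⁻⁹/9.378×10⁻⁶)/ln(9.378×10⁻⁶/1.043×10⁻³) = ln(0.00048891)/ln(0.00899137) ≈ 1.6180.
Then r_5 ≈ r_4·(r_4/r_3)^p = 4.585×10⁻⁹·(0.00048891)^1.6180 = 4.585×10⁻⁹·4.39716e-06 ≈ 2.016e-14.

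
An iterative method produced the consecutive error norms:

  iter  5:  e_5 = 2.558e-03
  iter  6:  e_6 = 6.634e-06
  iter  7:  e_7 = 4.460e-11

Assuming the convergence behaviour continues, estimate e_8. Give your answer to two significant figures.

2.0e-21

First estimate the order: p ≈ ln(e_7/e_6) / ln(e_6/e_5) = ln(4.460e-11/6.634e-06)/ln(6.634e-06/2.558e-03) = ln(6.72294e-06)/ln(0.00259343) ≈ 2.0001.
Then e_8 ≈ e_7·(e_7/e_6)^p = 4.460e-11·(6.72294e-06)^2.0001 = 4.460e-11·4.51441e-11 ≈ 2.013e-21.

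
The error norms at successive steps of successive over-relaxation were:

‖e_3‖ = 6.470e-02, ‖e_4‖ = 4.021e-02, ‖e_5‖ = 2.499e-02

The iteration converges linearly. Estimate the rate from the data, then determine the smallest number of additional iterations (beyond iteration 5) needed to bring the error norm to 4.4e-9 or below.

Rate ρ ≈ ‖e_5‖/‖e_4‖ = 2.499e-02/4.021e-02 = 0.6215.
After j more steps, ‖e_{5+j}‖ ≈ 2.499e-02·ρ^j; need ρ^j ≤ 4.4e-9/2.499e-02 = 1.7607e-07.
j ≥ ln(1.7607e-07)/ln(0.6215) = -15.5524/-0.47562 = 32.699.
So 33 more iterations are needed.

33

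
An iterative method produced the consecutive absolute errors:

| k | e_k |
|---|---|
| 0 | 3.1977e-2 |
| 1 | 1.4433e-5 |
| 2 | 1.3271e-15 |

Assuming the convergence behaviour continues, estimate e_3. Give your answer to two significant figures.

1.0e-45

First estimate the order: p ≈ ln(e_2/e_1) / ln(e_1/e_0) = ln(1.3271e-15/1.4433e-5)/ln(1.4433e-5/3.1977e-2) = ln(9.1949e-11)/ln(0.000451356) ≈ 3.0000.
Then e_3 ≈ e_2·(e_2/e_1)^p = 1.3271e-15·(9.1949e-11)^3.0000 = 1.3271e-15·7.77394e-31 ≈ 1.032e-45.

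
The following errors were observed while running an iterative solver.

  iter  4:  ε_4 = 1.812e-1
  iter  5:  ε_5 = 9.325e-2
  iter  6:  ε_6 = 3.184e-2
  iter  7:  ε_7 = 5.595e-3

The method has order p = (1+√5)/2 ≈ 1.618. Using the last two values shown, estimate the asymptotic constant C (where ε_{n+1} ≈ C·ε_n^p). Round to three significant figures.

C ≈ ε_7 / ε_6^1.618
  = 5.595e-3 / (3.184e-2)^1.618
  = 5.595e-3 / 0.00378277 ≈ 1.4791

1.48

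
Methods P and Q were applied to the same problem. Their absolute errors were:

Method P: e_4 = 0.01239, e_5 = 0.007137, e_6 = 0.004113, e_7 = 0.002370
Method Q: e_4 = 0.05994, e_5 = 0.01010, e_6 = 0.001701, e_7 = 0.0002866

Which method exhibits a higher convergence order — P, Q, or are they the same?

same

Method P: p ≈ ln(0.002370/0.004113)/ln(0.004113/0.007137) ≈ 1.00.
Method Q: p ≈ ln(0.0002866/0.001701)/ln(0.001701/0.01010) ≈ 1.00.
Both orders ≈ 1.0 — effectively the same.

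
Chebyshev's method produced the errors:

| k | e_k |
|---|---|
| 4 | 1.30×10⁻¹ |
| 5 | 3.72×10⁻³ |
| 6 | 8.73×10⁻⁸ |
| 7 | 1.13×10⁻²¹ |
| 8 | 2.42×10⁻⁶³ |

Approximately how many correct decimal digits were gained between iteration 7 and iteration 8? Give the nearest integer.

42

Digits gained ≈ log₁₀(e_7/e_8) = log₁₀(1.13×10⁻²¹/2.42×10⁻⁶³) = log₁₀(4.66942e+41) ≈ 41.669.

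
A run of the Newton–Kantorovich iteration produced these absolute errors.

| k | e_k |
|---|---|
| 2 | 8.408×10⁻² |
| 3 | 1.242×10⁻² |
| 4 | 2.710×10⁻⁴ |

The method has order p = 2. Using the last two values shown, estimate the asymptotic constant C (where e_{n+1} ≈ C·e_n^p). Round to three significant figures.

C ≈ e_4 / e_3^2
  = 2.710×10⁻⁴ / (1.242×10⁻²)^2
  = 2.710×10⁻⁴ / 0.000154256 ≈ 1.7568

1.76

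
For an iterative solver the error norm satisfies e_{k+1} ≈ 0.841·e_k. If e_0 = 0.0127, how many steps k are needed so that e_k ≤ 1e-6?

55

After k steps, e_k ≈ 0.0127·0.841^k.
Need 0.841^k ≤ 1e-6/0.0127 = 7.87402e-05.
k ≥ ln(7.87402e-05)/ln(0.841) = -9.4494/-0.17316 = 54.570.
Smallest integer k = 55.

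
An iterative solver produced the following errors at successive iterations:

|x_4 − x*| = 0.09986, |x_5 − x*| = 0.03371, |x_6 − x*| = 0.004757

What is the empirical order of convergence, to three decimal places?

p ≈ ln(|x_6 − x*|/|x_5 − x*|) / ln(|x_5 − x*|/|x_4 − x*|)
  = ln(0.004757/0.03371) / ln(0.03371/0.09986)
  = ln(0.141115) / ln(0.337573)
  = -1.958180 / -1.085973 ≈ 1.803157

1.803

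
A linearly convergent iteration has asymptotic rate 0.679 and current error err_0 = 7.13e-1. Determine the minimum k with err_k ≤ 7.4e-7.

After k steps, err_k ≈ 7.13e-1·0.679^k.
Need 0.679^k ≤ 7.4e-7/7.13e-1 = 1.03787e-06.
k ≥ ln(1.03787e-06)/ln(0.679) = -13.7783/-0.38713 = 35.591.
Smallest integer k = 36.

36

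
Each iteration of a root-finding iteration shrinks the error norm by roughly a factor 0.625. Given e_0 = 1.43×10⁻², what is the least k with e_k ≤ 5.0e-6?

17

After k steps, e_k ≈ 1.43×10⁻²·0.625^k.
Need 0.625^k ≤ 5.0e-6/1.43×10⁻² = 0.00034965.
k ≥ ln(0.00034965)/ln(0.625) = -7.9586/-0.47000 = 16.933.
Smallest integer k = 17.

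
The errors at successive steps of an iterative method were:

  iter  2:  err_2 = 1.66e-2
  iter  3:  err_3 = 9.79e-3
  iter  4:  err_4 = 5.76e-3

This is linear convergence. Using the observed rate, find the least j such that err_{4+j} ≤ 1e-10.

Rate ρ ≈ err_4/err_3 = 5.76e-3/9.79e-3 = 0.5884.
After j more steps, err_{4+j} ≈ 5.76e-3·ρ^j; need ρ^j ≤ 1e-10/5.76e-3 = 1.73611e-08.
j ≥ ln(1.73611e-08)/ln(0.5884) = -17.8690/-0.53035 = 33.693.
So 34 more iterations are needed.

34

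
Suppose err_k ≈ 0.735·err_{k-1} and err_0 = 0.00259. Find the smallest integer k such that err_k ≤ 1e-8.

After k steps, err_k ≈ 0.00259·0.735^k.
Need 0.735^k ≤ 1e-8/0.00259 = 3.861e-06.
k ≥ ln(3.861e-06)/ln(0.735) = -12.4646/-0.30788 = 40.485.
Smallest integer k = 41.

41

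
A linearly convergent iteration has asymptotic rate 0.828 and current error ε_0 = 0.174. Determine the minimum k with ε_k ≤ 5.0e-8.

80

After k steps, ε_k ≈ 0.174·0.828^k.
Need 0.828^k ≤ 5.0e-8/0.174 = 2.87356e-07.
k ≥ ln(2.87356e-07)/ln(0.828) = -15.0625/-0.18874 = 79.806.
Smallest integer k = 80.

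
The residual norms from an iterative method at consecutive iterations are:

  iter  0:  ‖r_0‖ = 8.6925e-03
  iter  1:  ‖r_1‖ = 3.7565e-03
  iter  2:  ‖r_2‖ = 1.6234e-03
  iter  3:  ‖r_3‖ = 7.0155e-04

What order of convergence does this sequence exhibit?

1

Consecutive ratios: ‖r_3‖/‖r_2‖ = 7.0155e-04/1.6234e-03 = 0.432149, ‖r_2‖/‖r_1‖ = 1.6234e-03/3.7565e-03 = 0.432158.
p ≈ ln(0.432149)/ln(0.432158) = -0.8390/-0.8390 ≈ 1.00.
So the convergence is linear (order 1).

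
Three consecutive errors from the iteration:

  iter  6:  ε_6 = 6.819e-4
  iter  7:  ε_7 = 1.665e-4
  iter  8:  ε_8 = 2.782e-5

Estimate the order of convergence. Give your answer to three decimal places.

p ≈ ln(ε_8/ε_7) / ln(ε_7/ε_6)
  = ln(2.782e-5/1.665e-4) / ln(1.665e-4/6.819e-4)
  = ln(0.167087) / ln(0.244171)
  = -1.789241 / -1.409886 ≈ 1.269068

1.269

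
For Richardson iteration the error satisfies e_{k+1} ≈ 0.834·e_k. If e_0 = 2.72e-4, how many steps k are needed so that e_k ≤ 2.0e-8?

After k steps, e_k ≈ 2.72e-4·0.834^k.
Need 0.834^k ≤ 2.0e-8/2.72e-4 = 7.35294e-05.
k ≥ ln(7.35294e-05)/ln(0.834) = -9.5178/-0.18152 = 52.434.
Smallest integer k = 53.

53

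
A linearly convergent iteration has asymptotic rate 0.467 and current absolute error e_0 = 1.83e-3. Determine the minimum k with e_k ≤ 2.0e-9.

19

After k steps, e_k ≈ 1.83e-3·0.467^k.
Need 0.467^k ≤ 2.0e-9/1.83e-3 = 1.0929e-06.
k ≥ ln(1.0929e-06)/ln(0.467) = -13.7267/-0.76143 = 18.028.
Smallest integer k = 19.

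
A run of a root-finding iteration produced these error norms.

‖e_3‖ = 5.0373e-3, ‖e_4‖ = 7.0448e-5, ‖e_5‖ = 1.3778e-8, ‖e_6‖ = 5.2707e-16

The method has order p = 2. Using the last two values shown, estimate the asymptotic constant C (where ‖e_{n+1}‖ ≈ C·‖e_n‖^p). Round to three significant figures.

2.78

C ≈ ‖e_6‖ / ‖e_5‖^2
  = 5.2707e-16 / (1.3778e-8)^2
  = 5.2707e-16 / 1.89833e-16 ≈ 2.7765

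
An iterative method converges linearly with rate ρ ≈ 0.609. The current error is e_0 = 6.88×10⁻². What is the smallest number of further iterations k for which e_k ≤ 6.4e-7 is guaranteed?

After k steps, e_k ≈ 6.88×10⁻²·0.609^k.
Need 0.609^k ≤ 6.4e-7/6.88×10⁻² = 9.30233e-06.
k ≥ ln(9.30233e-06)/ln(0.609) = -11.5852/-0.49594 = 23.360.
Smallest integer k = 24.

24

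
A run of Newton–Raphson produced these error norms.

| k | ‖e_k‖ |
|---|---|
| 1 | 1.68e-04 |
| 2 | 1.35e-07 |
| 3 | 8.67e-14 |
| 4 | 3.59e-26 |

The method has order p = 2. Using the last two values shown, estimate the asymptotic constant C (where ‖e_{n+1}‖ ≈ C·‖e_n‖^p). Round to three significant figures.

4.78

C ≈ ‖e_4‖ / ‖e_3‖^2
  = 3.59e-26 / (8.67e-14)^2
  = 3.59e-26 / 7.51689e-27 ≈ 4.7759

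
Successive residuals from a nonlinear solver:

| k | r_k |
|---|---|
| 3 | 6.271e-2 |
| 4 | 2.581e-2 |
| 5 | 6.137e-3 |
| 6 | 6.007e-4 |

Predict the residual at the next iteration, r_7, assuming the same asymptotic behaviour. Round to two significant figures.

First estimate the order: p ≈ ln(r_6/r_5) / ln(r_5/r_4) = ln(6.007e-4/6.137e-3)/ln(6.137e-3/2.581e-2) = ln(0.0978817)/ln(0.237776) ≈ 1.6179.
Then r_7 ≈ r_6·(r_6/r_5)^p = 6.007e-4·(0.0978817)^1.6179 = 6.007e-4·0.0232839 ≈ 1.399e-05.

1.4e-5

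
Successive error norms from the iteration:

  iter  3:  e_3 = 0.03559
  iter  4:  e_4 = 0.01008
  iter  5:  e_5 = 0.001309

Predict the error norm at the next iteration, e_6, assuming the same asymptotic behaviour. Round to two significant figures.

First estimate the order: p ≈ ln(e_5/e_4) / ln(e_4/e_3) = ln(0.001309/0.01008)/ln(0.01008/0.03559) = ln(0.129861)/ln(0.283226) ≈ 1.6181.
Then e_6 ≈ e_5·(e_5/e_4)^p = 0.001309·(0.129861)^1.6181 = 0.001309·0.0367722 ≈ 4.813e-05.

4.8e-5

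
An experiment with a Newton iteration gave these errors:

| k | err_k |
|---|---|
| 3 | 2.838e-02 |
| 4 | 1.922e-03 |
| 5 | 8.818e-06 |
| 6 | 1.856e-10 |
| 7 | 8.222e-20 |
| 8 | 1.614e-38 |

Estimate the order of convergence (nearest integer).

2

Consecutive ratios: err_8/err_7 = 1.614e-38/8.222e-20 = 1.96303e-19, err_7/err_6 = 8.222e-20/1.856e-10 = 4.42996e-10.
p ≈ ln(1.96303e-19)/ln(4.42996e-10) = -43.0746/-21.5375 ≈ 2.00.
So the convergence is quadratic (order 2).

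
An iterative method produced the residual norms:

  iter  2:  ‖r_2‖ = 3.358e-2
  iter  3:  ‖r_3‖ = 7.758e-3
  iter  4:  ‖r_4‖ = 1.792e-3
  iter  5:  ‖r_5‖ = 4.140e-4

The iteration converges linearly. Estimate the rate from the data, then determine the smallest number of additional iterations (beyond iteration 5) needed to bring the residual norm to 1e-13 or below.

16

Rate ρ ≈ ‖r_5‖/‖r_4‖ = 4.140e-4/1.792e-3 = 0.2310.
After j more steps, ‖r_{5+j}‖ ≈ 4.140e-4·ρ^j; need ρ^j ≤ 1e-13/4.140e-4 = 2.41546e-10.
j ≥ ln(2.41546e-10)/ln(0.2310) = -22.1440/-1.46534 = 15.112.
So 16 more iterations are needed.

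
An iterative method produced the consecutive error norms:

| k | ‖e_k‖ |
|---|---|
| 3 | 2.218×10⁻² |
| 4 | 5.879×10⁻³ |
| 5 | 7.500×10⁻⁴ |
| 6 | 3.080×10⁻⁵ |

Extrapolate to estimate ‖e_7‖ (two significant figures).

2.2e-7

First estimate the order: p ≈ ln(‖e_6‖/‖e_5‖) / ln(‖e_5‖/‖e_4‖) = ln(3.080×10⁻⁵/7.500×10⁻⁴)/ln(7.500×10⁻⁴/5.879×10⁻³) = ln(0.0410667)/ln(0.127573) ≈ 1.5505.
Then ‖e_7‖ ≈ ‖e_6‖·(‖e_6‖/‖e_5‖)^p = 3.080×10⁻⁵·(0.0410667)^1.5505 = 3.080×10⁻⁵·0.00708298 ≈ 2.182e-07.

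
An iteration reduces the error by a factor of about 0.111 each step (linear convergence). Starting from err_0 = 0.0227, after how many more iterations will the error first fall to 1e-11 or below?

After k steps, err_k ≈ 0.0227·0.111^k.
Need 0.111^k ≤ 1e-11/0.0227 = 4.40529e-10.
k ≥ ln(4.40529e-10)/ln(0.111) = -21.5430/-2.19823 = 9.800.
Smallest integer k = 10.

10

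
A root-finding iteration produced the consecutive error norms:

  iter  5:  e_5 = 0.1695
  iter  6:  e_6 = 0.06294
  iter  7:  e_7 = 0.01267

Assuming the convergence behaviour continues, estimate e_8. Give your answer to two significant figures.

9.5e-4

First estimate the order: p ≈ ln(e_7/e_6) / ln(e_6/e_5) = ln(0.01267/0.06294)/ln(0.06294/0.1695) = ln(0.201303)/ln(0.371327) ≈ 1.6180.
Then e_8 ≈ e_7·(e_7/e_6)^p = 0.01267·(0.201303)^1.6180 = 0.01267·0.0747532 ≈ 0.0009471.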